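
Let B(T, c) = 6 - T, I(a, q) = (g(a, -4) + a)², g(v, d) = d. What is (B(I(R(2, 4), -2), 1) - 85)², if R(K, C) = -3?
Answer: 16384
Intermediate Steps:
I(a, q) = (-4 + a)²
(B(I(R(2, 4), -2), 1) - 85)² = ((6 - (-4 - 3)²) - 85)² = ((6 - 1*(-7)²) - 85)² = ((6 - 1*49) - 85)² = ((6 - 49) - 85)² = (-43 - 85)² = (-128)² = 16384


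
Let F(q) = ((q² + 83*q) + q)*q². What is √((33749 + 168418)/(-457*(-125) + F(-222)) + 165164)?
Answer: √7684722581370130883903/215703107 ≈ 406.40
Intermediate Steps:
F(q) = q²*(q² + 84*q) (F(q) = (q² + 84*q)*q² = q²*(q² + 84*q))
√((33749 + 168418)/(-457*(-125) + F(-222)) + 165164) = √((33749 + 168418)/(-457*(-125) + (-222)³*(84 - 222)) + 165164) = √(202167/(57125 - 10941048*(-138)) + 165164) = √(202167/(57125 + 1509864624) + 165164) = √(202167/1509921749 + 165164) = √(202167*(1/1509921749) + 165164) = √(28881/215703107 + 165164) = √(35626387993429/215703107) = √7684722581370130883903/215703107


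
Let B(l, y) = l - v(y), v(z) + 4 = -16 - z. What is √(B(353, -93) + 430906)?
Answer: √431186 ≈ 656.65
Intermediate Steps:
v(z) = -20 - z (v(z) = -4 + (-16 - z) = -20 - z)
B(l, y) = 20 + l + y (B(l, y) = l - (-20 - y) = l + (20 + y) = 20 + l + y)
√(B(353, -93) + 430906) = √((20 + 353 - 93) + 430906) = √(280 + 430906) = √431186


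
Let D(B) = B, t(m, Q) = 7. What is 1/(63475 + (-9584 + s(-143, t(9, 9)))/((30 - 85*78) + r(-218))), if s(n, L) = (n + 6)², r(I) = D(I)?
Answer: 6818/432763365 ≈ 1.5755e-5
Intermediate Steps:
r(I) = I
s(n, L) = (6 + n)²
1/(63475 + (-9584 + s(-143, t(9, 9)))/((30 - 85*78) + r(-218))) = 1/(63475 + (-9584 + (6 - 143)²)/((30 - 85*78) - 218)) = 1/(63475 + (-9584 + (-137)²)/((30 - 6630) - 218)) = 1/(63475 + (-9584 + 18769)/(-6600 - 218)) = 1/(63475 + 9185/(-6818)) = 1/(63475 + 9185*(-1/6818)) = 1/(63475 - 9185/6818) = 1/(432763365/6818) = 6818/432763365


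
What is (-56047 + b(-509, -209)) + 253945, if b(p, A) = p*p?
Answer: 456979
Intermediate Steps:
b(p, A) = p²
(-56047 + b(-509, -209)) + 253945 = (-56047 + (-509)²) + 253945 = (-56047 + 259081) + 253945 = 203034 + 253945 = 456979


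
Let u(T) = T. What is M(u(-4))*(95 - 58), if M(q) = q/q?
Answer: 37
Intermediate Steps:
M(q) = 1
M(u(-4))*(95 - 58) = 1*(95 - 58) = 1*37 = 37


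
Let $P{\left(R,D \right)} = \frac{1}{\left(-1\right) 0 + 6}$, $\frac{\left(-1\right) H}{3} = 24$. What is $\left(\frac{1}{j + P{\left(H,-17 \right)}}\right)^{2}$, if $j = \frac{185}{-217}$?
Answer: $\frac{1695204}{797449} \approx 2.1258$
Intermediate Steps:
$H = -72$ ($H = \left(-3\right) 24 = -72$)
$P{\left(R,D \right)} = \frac{1}{6}$ ($P{\left(R,D \right)} = \frac{1}{0 + 6} = \frac{1}{6}$)
$j = - \frac{185}{217}$ ($j = 185 \left(- \frac{1}{217}\right) = - \frac{185}{217} \approx -0.85253$)
$\left(\frac{1}{j + P{\left(H,-17 \right)}}\right)^{2} = \left(\frac{1}{- \frac{185}{217} + \frac{1}{6}}\right)^{2} = \left(\frac{1}{- \frac{893}{1302}}\right)^{2} = \left(- \frac{1302}{893}\right)^{2} = \frac{1695204}{797449}$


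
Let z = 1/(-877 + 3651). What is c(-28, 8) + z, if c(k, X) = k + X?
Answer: -55479/2774 ≈ -20.000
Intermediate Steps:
c(k, X) = X + k
z = 1/2774 ≈ 0.00036049
c(-28, 8) + z = (8 - 28) + 1/2774 = -20 + 1/2774 = -55479/2774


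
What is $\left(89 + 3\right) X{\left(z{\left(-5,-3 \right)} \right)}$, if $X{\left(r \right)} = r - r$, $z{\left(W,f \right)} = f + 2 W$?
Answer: $0$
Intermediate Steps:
$X{\left(r \right)} = 0$
$\left(89 + 3\right) X{\left(z{\left(-5,-3 \right)} \right)} = \left(89 + 3\right) 0 = 92 \cdot 0 = 0$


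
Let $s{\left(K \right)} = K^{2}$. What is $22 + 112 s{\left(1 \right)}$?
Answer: $134$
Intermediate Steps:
$22 + 112 s{\left(1 \right)} = 22 + 112 \cdot 1^{2} = 22 + 112 \cdot 1 = 22 + 112 = 134$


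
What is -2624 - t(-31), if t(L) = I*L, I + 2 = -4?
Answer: -2810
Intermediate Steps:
I = -6 (I = -2 - 4 = -6)
t(L) = -6*L
-2624 - t(-31) = -2624 - (-6)*(-31) = -2624 - 1*186 = -2624 - 186 = -2810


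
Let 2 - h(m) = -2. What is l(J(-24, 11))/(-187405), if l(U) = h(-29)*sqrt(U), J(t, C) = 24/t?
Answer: -4*I/187405 ≈ -2.1344e-5*I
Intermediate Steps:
h(m) = 4 (h(m) = 2 - 1*(-2) = 2 + 2 = 4)
l(U) = 4*sqrt(U)
l(J(-24, 11))/(-187405) = (4*sqrt(24/(-24)))/(-187405) = (4*sqrt(24*(-1/24)))*(-1/187405) = (4*sqrt(-1))*(-1/187405) = (4*I)*(-1/187405) = -4*I/187405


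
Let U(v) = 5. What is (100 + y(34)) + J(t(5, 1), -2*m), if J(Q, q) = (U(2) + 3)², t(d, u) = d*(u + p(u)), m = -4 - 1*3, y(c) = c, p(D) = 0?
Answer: 198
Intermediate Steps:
m = -7 (m = -4 - 3 = -7)
t(d, u) = d*u (t(d, u) = d*(u + 0) = d*u)
J(Q, q) = 64 (J(Q, q) = (5 + 3)² = 8² = 64)
(100 + y(34)) + J(t(5, 1), -2*m) = (100 + 34) + 64 = 134 + 64 = 198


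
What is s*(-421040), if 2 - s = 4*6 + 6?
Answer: 11789120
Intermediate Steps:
s = -28 (s = 2 - (4*6 + 6) = 2 - (24 + 6) = 2 - 1*30 = 2 - 30 = -28)
s*(-421040) = -28*(-421040) = 11789120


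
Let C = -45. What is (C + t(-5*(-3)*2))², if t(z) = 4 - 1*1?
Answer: 1764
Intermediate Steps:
t(z) = 3 (t(z) = 4 - 1 = 3)
(C + t(-5*(-3)*2))² = (-45 + 3)² = (-42)² = 1764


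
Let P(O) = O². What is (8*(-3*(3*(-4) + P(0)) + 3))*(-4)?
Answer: -1248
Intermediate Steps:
(8*(-3*(3*(-4) + P(0)) + 3))*(-4) = (8*(-3*(3*(-4) + 0²) + 3))*(-4) = (8*(-3*(-12 + 0) + 3))*(-4) = (8*(-3*(-12) + 3))*(-4) = (8*(36 + 3))*(-4) = (8*39)*(-4) = 312*(-4) = -1248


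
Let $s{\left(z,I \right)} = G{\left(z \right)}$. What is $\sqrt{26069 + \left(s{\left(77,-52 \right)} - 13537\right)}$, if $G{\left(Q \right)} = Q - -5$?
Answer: $\sqrt{12614} \approx 112.31$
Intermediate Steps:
$G{\left(Q \right)} = 5 + Q$ ($G{\left(Q \right)} = Q + 5 = 5 + Q$)
$s{\left(z,I \right)} = 5 + z$
$\sqrt{26069 + \left(s{\left(77,-52 \right)} - 13537\right)} = \sqrt{26069 + \left(\left(5 + 77\right) - 13537\right)} = \sqrt{26069 + \left(82 - 13537\right)} = \sqrt{26069 - 13455} = \sqrt{12614}$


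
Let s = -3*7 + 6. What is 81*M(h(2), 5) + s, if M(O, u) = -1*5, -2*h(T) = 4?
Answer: -420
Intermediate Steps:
h(T) = -2 (h(T) = -½*4 = -2)
s = -15 (s = -21 + 6 = -15)
M(O, u) = -5
81*M(h(2), 5) + s = 81*(-5) - 15 = -405 - 15 = -420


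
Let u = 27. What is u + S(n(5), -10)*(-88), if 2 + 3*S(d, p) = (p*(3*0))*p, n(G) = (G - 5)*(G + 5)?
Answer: 257/3 ≈ 85.667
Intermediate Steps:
n(G) = (-5 + G)*(5 + G)
S(d, p) = -⅔ (S(d, p) = -⅔ + ((p*(3*0))*p)/3 = -⅔ + ((p*0)*p)/3 = -⅔ + (0*p)/3 = -⅔ + (⅓)*0 = -⅔ + 0 = -⅔)
u + S(n(5), -10)*(-88) = 27 - ⅔*(-88) = 27 + 176/3 = 257/3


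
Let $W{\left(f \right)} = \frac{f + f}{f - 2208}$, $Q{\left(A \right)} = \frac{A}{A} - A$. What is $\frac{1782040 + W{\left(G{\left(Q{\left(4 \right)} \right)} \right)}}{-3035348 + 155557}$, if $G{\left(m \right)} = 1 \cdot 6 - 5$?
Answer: $- \frac{3932962278}{6355698737} \approx -0.61881$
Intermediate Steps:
$Q{\left(A \right)} = 1 - A$
$G{\left(m \right)} = 1$ ($G{\left(m \right)} = 6 - 5 = 1$)
$W{\left(f \right)} = \frac{2 f}{-2208 + f}$
$\frac{1782040 + W{\left(G{\left(Q{\left(4 \right)} \right)} \right)}}{-3035348 + 155557} = \frac{1782040 + 2 \cdot 1 \frac{1}{-2208 + 1}}{-3035348 + 155557} = \frac{1782040 + 2 \cdot 1 \frac{1}{-2207}}{-2879791} = \left(1782040 + 2 \cdot 1 \left(- \frac{1}{2207}\right)\right) \left(- \frac{1}{2879791}\right) = \left(1782040 - \frac{2}{2207}\right) \left(- \frac{1}{2879791}\right) = \frac{3932962278}{2207} \left(- \frac{1}{2879791}\right) = - \frac{3932962278}{6355698737}$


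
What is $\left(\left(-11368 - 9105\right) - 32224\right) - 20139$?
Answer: $-72836$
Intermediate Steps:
$\left(\left(-11368 - 9105\right) - 32224\right) - 20139 = \left(-20473 - 32224\right) - 20139 = -52697 - 20139 = -72836$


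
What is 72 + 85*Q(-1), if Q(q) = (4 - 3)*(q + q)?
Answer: -98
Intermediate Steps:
Q(q) = 2*q (Q(q) = 1*(2*q) = 2*q)
72 + 85*Q(-1) = 72 + 85*(2*(-1)) = 72 + 85*(-2) = 72 - 170 = -98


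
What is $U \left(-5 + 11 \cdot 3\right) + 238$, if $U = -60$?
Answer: $-1442$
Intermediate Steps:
$U \left(-5 + 11 \cdot 3\right) + 238 = - 60 \left(-5 + 11 \cdot 3\right) + 238 = - 60 \left(-5 + 33\right) + 238 = \left(-60\right) 28 + 238 = -1680 + 238 = -1442$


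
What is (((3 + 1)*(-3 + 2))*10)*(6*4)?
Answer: -960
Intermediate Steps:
(((3 + 1)*(-3 + 2))*10)*(6*4) = ((4*(-1))*10)*24 = -4*10*24 = -40*24 = -960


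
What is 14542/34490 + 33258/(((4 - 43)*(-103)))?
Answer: 200913939/23091055 ≈ 8.7009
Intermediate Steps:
14542/34490 + 33258/(((4 - 43)*(-103))) = 14542*(1/34490) + 33258/((-39*(-103))) = 7271/17245 + 33258/4017 = 7271/17245 + 33258*(1/4017) = 7271/17245 + 11086/1339 = 200913939/23091055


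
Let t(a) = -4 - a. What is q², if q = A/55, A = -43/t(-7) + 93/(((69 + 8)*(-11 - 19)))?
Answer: 1102439209/16141702500 ≈ 0.068298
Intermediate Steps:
A = -33203/2310 (A = -43/(-4 - 1*(-7)) + 93/(((69 + 8)*(-11 - 19))) = -43/(-4 + 7) + 93/((77*(-30))) = -43/3 + 93/(-2310) = -43*⅓ + 93*(-1/2310) = -43/3 - 31/770 = -33203/2310 ≈ -14.374)
q = -33203/127050 (q = -33203/2310/55 = -33203/2310*1/55 = -33203/127050 ≈ -0.26134)
q² = (-33203/127050)² = 1102439209/16141702500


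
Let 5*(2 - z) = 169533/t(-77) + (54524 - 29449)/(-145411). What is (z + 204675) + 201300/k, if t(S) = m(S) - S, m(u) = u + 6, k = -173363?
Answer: 50171930597664437/252088871930 ≈ 1.9902e+5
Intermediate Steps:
m(u) = 6 + u
t(S) = 6 (t(S) = (6 + S) - S = 6)
z = -8214362651/1454110 (z = 2 - (169533/6 + (54524 - 29449)/(-145411))/5 = 2 - (169533*(1/6) + 25075*(-1/145411))/5 = 2 - (56511/2 - 25075/145411)/5 = 2 - 1/5*8217270871/290822 = 2 - 8217270871/1454110 = -8214362651/1454110 ≈ -5649.1)
(z + 204675) + 201300/k = (-8214362651/1454110 + 204675) + 201300/(-173363) = 289405601599/1454110 + 201300*(-1/173363) = 289405601599/1454110 - 201300/173363 = 50171930597664437/252088871930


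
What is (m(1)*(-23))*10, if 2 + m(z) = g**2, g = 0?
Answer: 460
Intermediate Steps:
m(z) = -2 (m(z) = -2 + 0**2 = -2 + 0 = -2)
(m(1)*(-23))*10 = -2*(-23)*10 = 46*10 = 460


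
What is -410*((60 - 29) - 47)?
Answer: 6560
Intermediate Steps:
-410*((60 - 29) - 47) = -410*(31 - 47) = -410*(-16) = 6560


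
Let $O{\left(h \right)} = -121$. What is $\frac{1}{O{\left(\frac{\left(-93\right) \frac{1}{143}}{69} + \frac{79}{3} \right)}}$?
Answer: $- \frac{1}{121} \approx -0.0082645$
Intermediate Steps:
$\frac{1}{O{\left(\frac{\left(-93\right) \frac{1}{143}}{69} + \frac{79}{3} \right)}} = \frac{1}{-121} = - \frac{1}{121}$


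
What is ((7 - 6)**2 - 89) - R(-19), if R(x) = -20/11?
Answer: -948/11 ≈ -86.182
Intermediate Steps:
R(x) = -20/11 (R(x) = -20*1/11 = -20/11)
((7 - 6)**2 - 89) - R(-19) = ((7 - 6)**2 - 89) - 1*(-20/11) = (1**2 - 89) + 20/11 = (1 - 89) + 20/11 = -88 + 20/11 = -948/11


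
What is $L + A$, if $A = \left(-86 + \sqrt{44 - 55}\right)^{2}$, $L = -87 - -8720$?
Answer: $16018 - 172 i \sqrt{11} \approx 16018.0 - 570.46 i$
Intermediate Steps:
$L = 8633$ ($L = -87 + 8720 = 8633$)
$A = \left(-86 + i \sqrt{11}\right)^{2}$ ($A = \left(-86 + \sqrt{-11}\right)^{2} = \left(-86 + i \sqrt{11}\right)^{2} \approx 7385.0 - 570.46 i$)
$L + A = 8633 + \left(86 - i \sqrt{11}\right)^{2}$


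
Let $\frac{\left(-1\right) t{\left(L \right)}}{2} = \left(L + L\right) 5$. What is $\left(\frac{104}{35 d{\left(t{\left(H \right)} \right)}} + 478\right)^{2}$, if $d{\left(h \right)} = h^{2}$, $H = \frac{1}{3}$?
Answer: $\frac{699928004689}{3062500} \approx 2.2855 \cdot 10^{5}$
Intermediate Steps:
$H = \frac{1}{3} \approx 0.33333$
$t{\left(L \right)} = - 20 L$ ($t{\left(L \right)} = - 2 \left(L + L\right) 5 = - 2 \cdot 2 L 5 = - 2 \cdot 10 L = - 20 L$)
$\left(\frac{104}{35 d{\left(t{\left(H \right)} \right)}} + 478\right)^{2} = \left(\frac{104}{35 \left(\left(-20\right) \frac{1}{3}\right)^{2}} + 478\right)^{2} = \left(\frac{104}{35 \left(- \frac{20}{3}\right)^{2}} + 478\right)^{2} = \left(\frac{104}{35 \cdot \frac{400}{9}} + 478\right)^{2} = \left(\frac{104}{\frac{14000}{9}} + 478\right)^{2} = \left(104 \cdot \frac{9}{14000} + 478\right)^{2} = \left(\frac{117}{1750} + 478\right)^{2} = \left(\frac{836617}{1750}\right)^{2} = \frac{699928004689}{3062500}$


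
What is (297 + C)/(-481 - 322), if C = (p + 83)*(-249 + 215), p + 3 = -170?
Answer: -3357/803 ≈ -4.1806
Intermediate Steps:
p = -173 (p = -3 - 170 = -173)
C = 3060 (C = (-173 + 83)*(-249 + 215) = -90*(-34) = 3060)
(297 + C)/(-481 - 322) = (297 + 3060)/(-481 - 322) = 3357/(-803) = 3357*(-1/803) = -3357/803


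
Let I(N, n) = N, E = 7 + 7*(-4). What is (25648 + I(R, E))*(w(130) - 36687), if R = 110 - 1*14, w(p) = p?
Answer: -941123408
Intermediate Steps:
R = 96 (R = 110 - 14 = 96)
E = -21 (E = 7 - 28 = -21)
(25648 + I(R, E))*(w(130) - 36687) = (25648 + 96)*(130 - 36687) = 25744*(-36557) = -941123408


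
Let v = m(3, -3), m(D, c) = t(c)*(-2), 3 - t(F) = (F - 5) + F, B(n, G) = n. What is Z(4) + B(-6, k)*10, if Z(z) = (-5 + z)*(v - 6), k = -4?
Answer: -26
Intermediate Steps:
t(F) = 8 - 2*F (t(F) = 3 - ((F - 5) + F) = 3 - ((-5 + F) + F) = 3 - (-5 + 2*F) = 3 + (5 - 2*F) = 8 - 2*F)
m(D, c) = -16 + 4*c (m(D, c) = (8 - 2*c)*(-2) = -16 + 4*c)
v = -28 (v = -16 + 4*(-3) = -16 - 12 = -28)
Z(z) = 170 - 34*z (Z(z) = (-5 + z)*(-28 - 6) = (-5 + z)*(-34) = 170 - 34*z)
Z(4) + B(-6, k)*10 = (170 - 34*4) - 6*10 = (170 - 136) - 60 = 34 - 60 = -26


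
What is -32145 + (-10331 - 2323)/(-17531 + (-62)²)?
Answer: -439955961/13687 ≈ -32144.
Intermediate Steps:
-32145 + (-10331 - 2323)/(-17531 + (-62)²) = -32145 - 12654/(-17531 + 3844) = -32145 - 12654/(-13687) = -32145 - 12654*(-1/13687) = -32145 + 12654/13687 = -439955961/13687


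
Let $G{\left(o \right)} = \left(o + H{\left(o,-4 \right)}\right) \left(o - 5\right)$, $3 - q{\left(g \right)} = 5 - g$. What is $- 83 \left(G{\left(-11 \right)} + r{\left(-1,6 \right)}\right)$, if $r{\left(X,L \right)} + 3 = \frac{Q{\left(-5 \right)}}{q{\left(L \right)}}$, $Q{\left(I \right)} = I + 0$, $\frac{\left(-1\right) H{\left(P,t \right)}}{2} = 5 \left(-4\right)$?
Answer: $\frac{155459}{4} \approx 38865.0$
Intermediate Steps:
$H{\left(P,t \right)} = 40$ ($H{\left(P,t \right)} = - 2 \cdot 5 \left(-4\right) = \left(-2\right) \left(-20\right) = 40$)
$Q{\left(I \right)} = I$
$q{\left(g \right)} = -2 + g$ ($q{\left(g \right)} = 3 - \left(5 - g\right) = 3 + \left(-5 + g\right) = -2 + g$)
$G{\left(o \right)} = \left(-5 + o\right) \left(40 + o\right)$ ($G{\left(o \right)} = \left(o + 40\right) \left(o - 5\right) = \left(40 + o\right) \left(-5 + o\right) = \left(-5 + o\right) \left(40 + o\right)$)
$r{\left(X,L \right)} = -3 - \frac{5}{-2 + L}$
$- 83 \left(G{\left(-11 \right)} + r{\left(-1,6 \right)}\right) = - 83 \left(\left(-200 + \left(-11\right)^{2} + 35 \left(-11\right)\right) + \frac{1 - 18}{-2 + 6}\right) = - 83 \left(\left(-200 + 121 - 385\right) + \frac{1 - 18}{4}\right) = - 83 \left(-464 + \frac{1}{4} \left(-17\right)\right) = - 83 \left(-464 - \frac{17}{4}\right) = \left(-83\right) \left(- \frac{1873}{4}\right) = \frac{155459}{4}$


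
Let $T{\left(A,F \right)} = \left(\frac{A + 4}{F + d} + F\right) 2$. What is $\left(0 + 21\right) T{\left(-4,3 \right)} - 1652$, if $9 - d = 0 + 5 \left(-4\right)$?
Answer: $-1526$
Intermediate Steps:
$d = 29$ ($d = 9 - \left(0 + 5 \left(-4\right)\right) = 9 - \left(0 - 20\right) = 9 - -20 = 9 + 20 = 29$)
$T{\left(A,F \right)} = 2 F + \frac{2 \left(4 + A\right)}{29 + F}$ ($T{\left(A,F \right)} = \left(\frac{A + 4}{F + 29} + F\right) 2 = \left(\frac{4 + A}{29 + F} + F\right) 2 = \left(F + \frac{4 + A}{29 + F}\right) 2 = 2 F + \frac{2 \left(4 + A\right)}{29 + F}$)
$\left(0 + 21\right) T{\left(-4,3 \right)} - 1652 = \left(0 + 21\right) \frac{2 \left(4 - 4 + 3^{2} + 29 \cdot 3\right)}{29 + 3} - 1652 = 21 \frac{2 \left(4 - 4 + 9 + 87\right)}{32} - 1652 = 21 \cdot 2 \cdot \frac{1}{32} \cdot 96 - 1652 = 21 \cdot 6 - 1652 = 126 - 1652 = -1526$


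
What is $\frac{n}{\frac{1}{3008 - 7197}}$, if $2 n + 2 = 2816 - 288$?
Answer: $-5290707$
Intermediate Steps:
$n = 1263$ ($n = -1 + \frac{2816 - 288}{2} = -1 + \frac{1}{2} \cdot 2528 = -1 + 1264 = 1263$)
$\frac{n}{\frac{1}{3008 - 7197}} = \frac{1263}{\frac{1}{3008 - 7197}} = \frac{1263}{\frac{1}{-4189}} = \frac{1263}{- \frac{1}{4189}} = 1263 \left(-4189\right) = -5290707$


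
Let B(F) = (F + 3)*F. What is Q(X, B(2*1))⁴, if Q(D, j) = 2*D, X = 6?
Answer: 20736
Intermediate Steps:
B(F) = F*(3 + F) (B(F) = (3 + F)*F = F*(3 + F))
Q(X, B(2*1))⁴ = (2*6)⁴ = 12⁴ = 20736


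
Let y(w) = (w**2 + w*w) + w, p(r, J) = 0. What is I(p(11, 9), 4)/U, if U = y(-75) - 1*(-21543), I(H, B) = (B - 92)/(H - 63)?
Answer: 44/1030617 ≈ 4.2693e-5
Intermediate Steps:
y(w) = w + 2*w**2 (y(w) = (w**2 + w**2) + w = 2*w**2 + w = w + 2*w**2)
I(H, B) = (-92 + B)/(-63 + H)
U = 32718 (U = -75*(1 + 2*(-75)) - 1*(-21543) = -75*(1 - 150) + 21543 = -75*(-149) + 21543 = 11175 + 21543 = 32718)
I(p(11, 9), 4)/U = ((-92 + 4)/(-63 + 0))/32718 = (-88/(-63))*(1/32718) = -1/63*(-88)*(1/32718) = (88/63)*(1/32718) = 44/1030617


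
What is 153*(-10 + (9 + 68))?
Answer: 10251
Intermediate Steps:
153*(-10 + (9 + 68)) = 153*(-10 + 77) = 153*67 = 10251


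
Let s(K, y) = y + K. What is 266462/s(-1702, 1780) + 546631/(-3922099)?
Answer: 522523853260/152961861 ≈ 3416.0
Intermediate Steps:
s(K, y) = K + y
266462/s(-1702, 1780) + 546631/(-3922099) = 266462/(-1702 + 1780) + 546631/(-3922099) = 266462/78 + 546631*(-1/3922099) = 266462*(1/78) - 546631/3922099 = 133231/39 - 546631/3922099 = 522523853260/152961861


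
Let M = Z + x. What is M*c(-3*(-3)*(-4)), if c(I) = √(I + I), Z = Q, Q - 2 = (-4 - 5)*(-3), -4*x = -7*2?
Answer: 195*I*√2 ≈ 275.77*I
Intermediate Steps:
x = 7/2 (x = -(-7)*2/4 = -¼*(-14) = 7/2 ≈ 3.5000)
Q = 29 (Q = 2 + (-4 - 5)*(-3) = 2 - 9*(-3) = 2 + 27 = 29)
Z = 29
c(I) = √2*√I (c(I) = √(2*I) = √2*√I)
M = 65/2 (M = 29 + 7/2 = 65/2 ≈ 32.500)
M*c(-3*(-3)*(-4)) = 65*(√2*√(-3*(-3)*(-4)))/2 = 65*(√2*√(9*(-4)))/2 = 65*(√2*√(-36))/2 = 65*(√2*(6*I))/2 = 65*(6*I*√2)/2 = 195*I*√2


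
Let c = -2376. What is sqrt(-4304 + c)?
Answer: 2*I*sqrt(1670) ≈ 81.731*I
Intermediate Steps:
sqrt(-4304 + c) = sqrt(-4304 - 2376) = sqrt(-6680) = 2*I*sqrt(1670)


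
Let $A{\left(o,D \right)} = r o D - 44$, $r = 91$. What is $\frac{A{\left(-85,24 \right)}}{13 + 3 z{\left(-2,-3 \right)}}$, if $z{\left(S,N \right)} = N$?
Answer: $-46421$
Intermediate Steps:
$A{\left(o,D \right)} = -44 + 91 D o$ ($A{\left(o,D \right)} = 91 o D - 44 = 91 D o - 44 = -44 + 91 D o$)
$\frac{A{\left(-85,24 \right)}}{13 + 3 z{\left(-2,-3 \right)}} = \frac{-44 + 91 \cdot 24 \left(-85\right)}{13 + 3 \left(-3\right)} = \frac{-44 - 185640}{13 - 9} = - \frac{185684}{4} = \left(-185684\right) \frac{1}{4} = -46421$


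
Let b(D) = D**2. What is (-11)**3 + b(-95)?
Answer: 7694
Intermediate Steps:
(-11)**3 + b(-95) = (-11)**3 + (-95)**2 = -1331 + 9025 = 7694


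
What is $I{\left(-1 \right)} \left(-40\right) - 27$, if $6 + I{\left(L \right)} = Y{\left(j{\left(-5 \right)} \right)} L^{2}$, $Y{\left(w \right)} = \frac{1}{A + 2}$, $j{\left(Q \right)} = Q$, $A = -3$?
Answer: $253$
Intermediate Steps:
$Y{\left(w \right)} = -1$ ($Y{\left(w \right)} = \frac{1}{-3 + 2} = \frac{1}{-1} = -1$)
$I{\left(L \right)} = -6 - L^{2}$
$I{\left(-1 \right)} \left(-40\right) - 27 = \left(-6 - \left(-1\right)^{2}\right) \left(-40\right) - 27 = \left(-6 - 1\right) \left(-40\right) - 27 = \left(-7\right) \left(-40\right) - 27 = 280 - 27 = 253$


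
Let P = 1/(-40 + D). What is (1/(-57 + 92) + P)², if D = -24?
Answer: 841/5017600 ≈ 0.00016761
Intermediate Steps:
P = -1/64 (P = 1/(-40 - 24) = 1/(-64) = -1/64 ≈ -0.015625)
(1/(-57 + 92) + P)² = (1/(-57 + 92) - 1/64)² = (1/35 - 1/64)² = (29/2240)² = 841/5017600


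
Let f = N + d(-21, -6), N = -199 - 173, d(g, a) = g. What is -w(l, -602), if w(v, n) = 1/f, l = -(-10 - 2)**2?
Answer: 1/393 ≈ 0.0025445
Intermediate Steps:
N = -372
l = -144 (l = -1*(-12)**2 = -1*144 = -144)
f = -393 (f = -372 - 21 = -393)
w(v, n) = -1/393 (w(v, n) = 1/(-393) = -1/393)
-w(l, -602) = -1*(-1/393) = 1/393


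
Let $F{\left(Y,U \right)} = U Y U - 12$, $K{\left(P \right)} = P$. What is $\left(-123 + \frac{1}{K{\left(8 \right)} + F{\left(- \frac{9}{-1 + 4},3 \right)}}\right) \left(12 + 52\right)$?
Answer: $- \frac{244096}{31} \approx -7874.1$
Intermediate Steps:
$F{\left(Y,U \right)} = -12 + Y U^{2}$ ($F{\left(Y,U \right)} = Y U^{2} - 12 = -12 + Y U^{2}$)
$\left(-123 + \frac{1}{K{\left(8 \right)} + F{\left(- \frac{9}{-1 + 4},3 \right)}}\right) \left(12 + 52\right) = \left(-123 + \frac{1}{8 + \left(-12 + - \frac{9}{-1 + 4} \cdot 3^{2}\right)}\right) \left(12 + 52\right) = \left(-123 + \frac{1}{8 + \left(-12 + - \frac{9}{3} \cdot 9\right)}\right) 64 = \left(-123 + \frac{1}{8 + \left(-12 + \left(-9\right) \frac{1}{3} \cdot 9\right)}\right) 64 = \left(-123 + \frac{1}{8 - 39}\right) 64 = \left(-123 + \frac{1}{-31}\right) 64 = \left(-123 - \frac{1}{31}\right) 64 = \left(- \frac{3814}{31}\right) 64 = - \frac{244096}{31}$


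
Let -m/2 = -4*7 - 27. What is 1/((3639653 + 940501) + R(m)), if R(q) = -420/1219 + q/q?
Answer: 1219/5583208525 ≈ 2.1833e-7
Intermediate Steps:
m = 110 (m = -2*(-4*7 - 27) = -2*(-28 - 27) = -2*(-55) = 110)
R(q) = 799/1219 (R(q) = -420*1/1219 + 1 = -420/1219 + 1 = 799/1219)
1/((3639653 + 940501) + R(m)) = 1/((3639653 + 940501) + 799/1219) = 1/(4580154 + 799/1219) = 1/(5583208525/1219) = 1219/5583208525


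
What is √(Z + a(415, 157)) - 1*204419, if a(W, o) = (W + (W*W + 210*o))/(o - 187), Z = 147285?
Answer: -204419 + √1263882/3 ≈ -2.0404e+5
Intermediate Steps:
a(W, o) = (W + W² + 210*o)/(-187 + o) (a(W, o) = (W + (W² + 210*o))/(-187 + o) = (W + W² + 210*o)/(-187 + o))
√(Z + a(415, 157)) - 1*204419 = √(147285 + (415 + 415² + 210*157)/(-187 + 157)) - 1*204419 = √(147285 + (415 + 172225 + 32970)/(-30)) - 204419 = √(147285 - 1/30*205610) - 204419 = √(147285 - 20561/3) - 204419 = √(421294/3) - 204419 = √1263882/3 - 204419 = -204419 + √1263882/3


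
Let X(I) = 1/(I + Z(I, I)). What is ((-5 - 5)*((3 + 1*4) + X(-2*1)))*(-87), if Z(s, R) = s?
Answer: 11745/2 ≈ 5872.5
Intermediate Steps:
X(I) = 1/(2*I) (X(I) = 1/(I + I) = 1/(2*I))
((-5 - 5)*((3 + 1*4) + X(-2*1)))*(-87) = ((-5 - 5)*((3 + 1*4) + 1/(2*((-2*1)))))*(-87) = -10*((3 + 4) + (1/2)/(-2))*(-87) = -10*(7 + (1/2)*(-1/2))*(-87) = -10*(7 - 1/4)*(-87) = -10*27/4*(-87) = -135/2*(-87) = 11745/2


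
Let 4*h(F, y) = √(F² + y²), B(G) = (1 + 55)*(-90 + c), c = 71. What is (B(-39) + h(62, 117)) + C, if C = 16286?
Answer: 15222 + √17533/4 ≈ 15255.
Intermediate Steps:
B(G) = -1064 (B(G) = (1 + 55)*(-90 + 71) = 56*(-19) = -1064)
h(F, y) = √(F² + y²)/4
(B(-39) + h(62, 117)) + C = (-1064 + √(62² + 117²)/4) + 16286 = (-1064 + √(3844 + 13689)/4) + 16286 = (-1064 + √17533/4) + 16286 = 15222 + √17533/4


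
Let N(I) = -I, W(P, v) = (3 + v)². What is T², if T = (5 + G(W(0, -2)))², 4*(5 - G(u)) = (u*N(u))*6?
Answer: 279841/16 ≈ 17490.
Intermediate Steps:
G(u) = 5 + 3*u²/2 (G(u) = 5 - u*(-u)*6/4 = 5 - (-u²)*6/4 = 5 - (-3)*u²/2 = 5 + 3*u²/2)
T = 529/4 (T = (5 + (5 + 3*((3 - 2)²)²/2))² = (5 + (5 + 3*(1²)²/2))² = (5 + (5 + (3/2)*1²))² = (5 + (5 + (3/2)*1))² = (5 + (5 + 3/2))² = (5 + 13/2)² = (23/2)² = 529/4 ≈ 132.25)
T² = (529/4)² = 279841/16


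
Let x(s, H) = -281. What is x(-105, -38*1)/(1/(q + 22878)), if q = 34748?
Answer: -16192906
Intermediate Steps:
x(-105, -38*1)/(1/(q + 22878)) = -281/(1/(34748 + 22878)) = -281/(1/57626) = -281/1/57626 = -281*57626 = -16192906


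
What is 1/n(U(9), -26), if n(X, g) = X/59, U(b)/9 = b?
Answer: 59/81 ≈ 0.72840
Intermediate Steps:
U(b) = 9*b
n(X, g) = X/59 (n(X, g) = X*(1/59) = X/59)
1/n(U(9), -26) = 1/((9*9)/59) = 1/((1/59)*81) = 1/(81/59) = 59/81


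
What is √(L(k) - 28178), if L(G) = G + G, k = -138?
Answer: I*√28454 ≈ 168.68*I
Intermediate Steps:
L(G) = 2*G
√(L(k) - 28178) = √(2*(-138) - 28178) = √(-276 - 28178) = √(-28454) = I*√28454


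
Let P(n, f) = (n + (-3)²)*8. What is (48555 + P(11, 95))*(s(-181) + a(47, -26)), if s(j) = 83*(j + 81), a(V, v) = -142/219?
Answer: -88556173030/219 ≈ -4.0437e+8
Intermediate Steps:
a(V, v) = -142/219 (a(V, v) = -142*1/219 = -142/219)
P(n, f) = 72 + 8*n (P(n, f) = (n + 9)*8 = (9 + n)*8 = 72 + 8*n)
s(j) = 6723 + 83*j (s(j) = 83*(81 + j) = 6723 + 83*j)
(48555 + P(11, 95))*(s(-181) + a(47, -26)) = (48555 + (72 + 8*11))*((6723 + 83*(-181)) - 142/219) = (48555 + (72 + 88))*((6723 - 15023) - 142/219) = (48555 + 160)*(-8300 - 142/219) = 48715*(-1817842/219) = -88556173030/219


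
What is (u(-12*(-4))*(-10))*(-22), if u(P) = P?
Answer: 10560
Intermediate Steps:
(u(-12*(-4))*(-10))*(-22) = (-12*(-4)*(-10))*(-22) = (-4*(-12)*(-10))*(-22) = (48*(-10))*(-22) = -480*(-22) = 10560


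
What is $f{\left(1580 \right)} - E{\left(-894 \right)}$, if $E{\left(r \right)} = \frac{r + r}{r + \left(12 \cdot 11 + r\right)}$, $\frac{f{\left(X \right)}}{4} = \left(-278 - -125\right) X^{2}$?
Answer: $- \frac{210835958549}{138} \approx -1.5278 \cdot 10^{9}$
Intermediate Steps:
$f{\left(X \right)} = - 612 X^{2}$ ($f{\left(X \right)} = 4 \left(-278 - -125\right) X^{2} = 4 \left(-278 + 125\right) X^{2} = 4 \left(- 153 X^{2}\right) = - 612 X^{2}$)
$E{\left(r \right)} = \frac{2 r}{132 + 2 r}$ ($E{\left(r \right)} = \frac{2 r}{r + \left(132 + r\right)} = \frac{2 r}{132 + 2 r}$)
$f{\left(1580 \right)} - E{\left(-894 \right)} = - 612 \cdot 1580^{2} - - \frac{894}{66 - 894} = \left(-612\right) 2496400 - - \frac{894}{-828} = -1527796800 - \left(-894\right) \left(- \frac{1}{828}\right) = -1527796800 - \frac{149}{138} = - \frac{210835958549}{138}$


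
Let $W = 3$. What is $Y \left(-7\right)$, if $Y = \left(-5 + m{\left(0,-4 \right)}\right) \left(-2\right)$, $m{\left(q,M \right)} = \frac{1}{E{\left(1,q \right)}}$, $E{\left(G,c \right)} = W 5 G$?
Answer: $- \frac{1036}{15} \approx -69.067$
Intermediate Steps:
$E{\left(G,c \right)} = 15 G$ ($E{\left(G,c \right)} = 3 \cdot 5 G = 15 G$)
$m{\left(q,M \right)} = \frac{1}{15}$ ($m{\left(q,M \right)} = \frac{1}{15 \cdot 1} = \frac{1}{15}$)
$Y = \frac{148}{15}$ ($Y = \left(-5 + \frac{1}{15}\right) \left(-2\right) = \left(- \frac{74}{15}\right) \left(-2\right) = \frac{148}{15} \approx 9.8667$)
$Y \left(-7\right) = \frac{148}{15} \left(-7\right) = - \frac{1036}{15}$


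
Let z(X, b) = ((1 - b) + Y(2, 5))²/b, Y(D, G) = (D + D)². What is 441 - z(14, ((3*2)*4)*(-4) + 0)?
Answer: 55105/96 ≈ 574.01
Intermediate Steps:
Y(D, G) = 4*D² (Y(D, G) = (2*D)² = 4*D²)
z(X, b) = (17 - b)²/b (z(X, b) = ((1 - b) + 4*2²)²/b = ((1 - b) + 4*4)²/b = ((1 - b) + 16)²/b = (17 - b)²/b)
441 - z(14, ((3*2)*4)*(-4) + 0) = 441 - (17 - (((3*2)*4)*(-4) + 0))²/(((3*2)*4)*(-4) + 0) = 441 - (17 - ((6*4)*(-4) + 0))²/((6*4)*(-4) + 0) = 441 - (17 - (24*(-4) + 0))²/(24*(-4) + 0) = 441 - (17 - (-96 + 0))²/(-96 + 0) = 441 - (17 - 1*(-96))²/(-96) = 441 - (-1)*(17 + 96)²/96 = 441 - (-1)*113²/96 = 441 - (-1)*12769/96 = 441 - 1*(-12769/96) = 441 + 12769/96 = 55105/96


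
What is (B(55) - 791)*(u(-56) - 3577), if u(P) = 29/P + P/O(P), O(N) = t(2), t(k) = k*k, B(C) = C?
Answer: 18503500/7 ≈ 2.6434e+6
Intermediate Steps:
t(k) = k²
O(N) = 4 (O(N) = 2² = 4)
u(P) = 29/P + P/4
(B(55) - 791)*(u(-56) - 3577) = (55 - 791)*((29/(-56) + (¼)*(-56)) - 3577) = -736*((29*(-1/56) - 14) - 3577) = -736*((-29/56 - 14) - 3577) = -736*(-813/56 - 3577) = -736*(-201125/56) = 18503500/7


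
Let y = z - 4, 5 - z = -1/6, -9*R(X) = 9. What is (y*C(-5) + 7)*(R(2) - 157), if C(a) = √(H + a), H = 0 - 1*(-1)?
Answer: -1106 - 1106*I/3 ≈ -1106.0 - 368.67*I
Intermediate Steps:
R(X) = -1 (R(X) = -⅑*9 = -1)
z = 31/6 (z = 5 - (-1)/6 = 5 - 1*(-⅙) = 5 + ⅙ = 31/6 ≈ 5.1667)
H = 1 (H = 0 + 1 = 1)
C(a) = √(1 + a)
y = 7/6 (y = 31/6 - 4 = 7/6 ≈ 1.1667)
(y*C(-5) + 7)*(R(2) - 157) = (7*√(1 - 5)/6 + 7)*(-1 - 157) = (7*√(-4)/6 + 7)*(-158) = (7*(2*I)/6 + 7)*(-158) = (7*I/3 + 7)*(-158) = (7 + 7*I/3)*(-158) = -1106 - 1106*I/3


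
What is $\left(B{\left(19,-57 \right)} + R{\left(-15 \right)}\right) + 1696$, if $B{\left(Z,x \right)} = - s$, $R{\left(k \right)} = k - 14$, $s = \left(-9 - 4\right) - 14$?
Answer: $1694$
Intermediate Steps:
$s = -27$ ($s = \left(-9 - 4\right) - 14 = -13 - 14 = -27$)
$R{\left(k \right)} = -14 + k$
$B{\left(Z,x \right)} = 27$ ($B{\left(Z,x \right)} = \left(-1\right) \left(-27\right) = 27$)
$\left(B{\left(19,-57 \right)} + R{\left(-15 \right)}\right) + 1696 = \left(27 - 29\right) + 1696 = -2 + 1696 = 1694$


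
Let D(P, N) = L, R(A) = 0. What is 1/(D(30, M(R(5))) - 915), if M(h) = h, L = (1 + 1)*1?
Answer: -1/913 ≈ -0.0010953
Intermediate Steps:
L = 2 (L = 2*1 = 2)
D(P, N) = 2
1/(D(30, M(R(5))) - 915) = 1/(2 - 915) = 1/(-913) = -1/913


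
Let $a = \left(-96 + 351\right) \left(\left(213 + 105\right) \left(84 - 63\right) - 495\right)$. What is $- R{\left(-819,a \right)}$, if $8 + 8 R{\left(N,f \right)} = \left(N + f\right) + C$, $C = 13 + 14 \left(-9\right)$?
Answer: $- \frac{1575725}{8} \approx -1.9697 \cdot 10^{5}$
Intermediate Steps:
$a = 1576665$ ($a = 255 \left(318 \cdot 21 - 495\right) = 255 \left(6678 - 495\right) = 255 \cdot 6183 = 1576665$)
$C = -113$ ($C = 13 - 126 = -113$)
$R{\left(N,f \right)} = - \frac{121}{8} + \frac{N}{8} + \frac{f}{8}$ ($R{\left(N,f \right)} = -1 + \frac{\left(N + f\right) - 113}{8} = -1 + \frac{-113 + N + f}{8} = -1 + \left(- \frac{113}{8} + \frac{N}{8} + \frac{f}{8}\right) = - \frac{121}{8} + \frac{N}{8} + \frac{f}{8}$)
$- R{\left(-819,a \right)} = - (- \frac{121}{8} + \frac{1}{8} \left(-819\right) + \frac{1}{8} \cdot 1576665) = - (- \frac{121}{8} - \frac{819}{8} + \frac{1576665}{8}) = \left(-1\right) \frac{1575725}{8} = - \frac{1575725}{8}$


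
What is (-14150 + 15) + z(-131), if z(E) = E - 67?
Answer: -14333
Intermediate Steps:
z(E) = -67 + E
(-14150 + 15) + z(-131) = (-14150 + 15) + (-67 - 131) = -14135 - 198 = -14333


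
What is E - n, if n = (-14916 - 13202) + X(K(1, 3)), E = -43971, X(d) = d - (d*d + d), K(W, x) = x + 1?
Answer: -15837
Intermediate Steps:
K(W, x) = 1 + x
X(d) = -d**2 (X(d) = d - (d**2 + d) = d - (d + d**2) = d + (-d - d**2) = -d**2)
n = -28134 (n = (-14916 - 13202) - (1 + 3)**2 = -28118 - 1*4**2 = -28118 - 1*16 = -28118 - 16 = -28134)
E - n = -43971 - 1*(-28134) = -43971 + 28134 = -15837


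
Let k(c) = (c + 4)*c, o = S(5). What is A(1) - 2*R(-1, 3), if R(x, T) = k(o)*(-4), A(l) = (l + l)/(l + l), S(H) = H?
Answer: 361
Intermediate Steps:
A(l) = 1 (A(l) = (2*l)/((2*l)) = (2*l)*(1/(2*l)) = 1)
o = 5
k(c) = c*(4 + c) (k(c) = (4 + c)*c = c*(4 + c))
R(x, T) = -180 (R(x, T) = (5*(4 + 5))*(-4) = (5*9)*(-4) = 45*(-4) = -180)
A(1) - 2*R(-1, 3) = 1 - 2*(-180) = 1 + 360 = 361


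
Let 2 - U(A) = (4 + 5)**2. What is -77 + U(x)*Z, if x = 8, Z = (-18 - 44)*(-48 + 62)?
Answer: 68495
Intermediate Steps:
Z = -868 (Z = -62*14 = -868)
U(A) = -79 (U(A) = 2 - (4 + 5)**2 = 2 - 1*9**2 = 2 - 1*81 = 2 - 81 = -79)
-77 + U(x)*Z = -77 - 79*(-868) = -77 + 68572 = 68495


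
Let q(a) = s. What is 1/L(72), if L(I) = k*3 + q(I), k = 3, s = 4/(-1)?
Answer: ⅕ ≈ 0.20000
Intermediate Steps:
s = -4 (s = 4*(-1) = -4)
q(a) = -4
L(I) = 5 (L(I) = 3*3 - 4 = 9 - 4 = 5)
1/L(72) = 1/5 = ⅕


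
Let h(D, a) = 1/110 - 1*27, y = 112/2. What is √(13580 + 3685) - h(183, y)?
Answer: 2969/110 + √17265 ≈ 158.39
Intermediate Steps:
y = 56 (y = 112*(½) = 56)
h(D, a) = -2969/110 (h(D, a) = 1/110 - 27 = -2969/110)
√(13580 + 3685) - h(183, y) = √(13580 + 3685) - 1*(-2969/110) = √17265 + 2969/110 = 2969/110 + √17265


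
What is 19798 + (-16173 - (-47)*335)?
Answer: 19370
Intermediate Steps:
19798 + (-16173 - (-47)*335) = 19798 + (-16173 - 1*(-15745)) = 19798 + (-16173 + 15745) = 19798 - 428 = 19370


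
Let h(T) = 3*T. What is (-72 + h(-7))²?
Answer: 8649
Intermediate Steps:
(-72 + h(-7))² = (-72 + 3*(-7))² = (-72 - 21)² = (-93)² = 8649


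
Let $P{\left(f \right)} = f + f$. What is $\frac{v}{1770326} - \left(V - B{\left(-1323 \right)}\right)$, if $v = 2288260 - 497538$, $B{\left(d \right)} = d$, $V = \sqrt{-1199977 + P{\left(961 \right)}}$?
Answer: $- \frac{1170175288}{885163} - i \sqrt{1198055} \approx -1322.0 - 1094.6 i$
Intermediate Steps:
$P{\left(f \right)} = 2 f$
$V = i \sqrt{1198055}$ ($V = \sqrt{-1199977 + 2 \cdot 961} = \sqrt{-1199977 + 1922} = \sqrt{-1198055} = i \sqrt{1198055} \approx 1094.6 i$)
$v = 1790722$ ($v = 2288260 - 497538 = 1790722$)
$\frac{v}{1770326} - \left(V - B{\left(-1323 \right)}\right) = \frac{1790722}{1770326} - \left(1323 + i \sqrt{1198055}\right) = 1790722 \cdot \frac{1}{1770326} - \left(1323 + i \sqrt{1198055}\right) = \frac{895361}{885163} - \left(1323 + i \sqrt{1198055}\right) = - \frac{1170175288}{885163} - i \sqrt{1198055}$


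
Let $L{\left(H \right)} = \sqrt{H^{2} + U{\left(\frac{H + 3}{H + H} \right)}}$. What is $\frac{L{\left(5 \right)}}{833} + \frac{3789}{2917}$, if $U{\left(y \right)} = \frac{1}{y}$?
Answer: $\frac{3789}{2917} + \frac{\sqrt{105}}{1666} \approx 1.3051$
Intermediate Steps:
$L{\left(H \right)} = \sqrt{H^{2} + \frac{2 H}{3 + H}}$ ($L{\left(H \right)} = \sqrt{H^{2} + \frac{1}{\left(H + 3\right) \frac{1}{H + H}}} = \sqrt{H^{2} + \frac{1}{\left(3 + H\right) \frac{1}{2 H}}} = \sqrt{H^{2} + \frac{1}{\frac{1}{2} \frac{1}{H} \left(3 + H\right)}} = \sqrt{H^{2} + \frac{2 H}{3 + H}}$)
$\frac{L{\left(5 \right)}}{833} + \frac{3789}{2917} = \frac{\sqrt{\frac{5 \left(2 + 5 \left(3 + 5\right)\right)}{3 + 5}}}{833} + \frac{3789}{2917} = \sqrt{\frac{5 \left(2 + 5 \cdot 8\right)}{8}} \cdot \frac{1}{833} + 3789 \cdot \frac{1}{2917} = \sqrt{5 \cdot \frac{1}{8} \left(2 + 40\right)} \frac{1}{833} + \frac{3789}{2917} = \sqrt{5 \cdot \frac{1}{8} \cdot 42} \cdot \frac{1}{833} + \frac{3789}{2917} = \sqrt{\frac{105}{4}} \cdot \frac{1}{833} + \frac{3789}{2917} = \frac{\sqrt{105}}{2} \cdot \frac{1}{833} + \frac{3789}{2917} = \frac{\sqrt{105}}{1666} + \frac{3789}{2917} = \frac{3789}{2917} + \frac{\sqrt{105}}{1666}$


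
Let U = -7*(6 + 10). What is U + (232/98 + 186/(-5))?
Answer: -35974/245 ≈ -146.83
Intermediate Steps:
U = -112 (U = -7*16 = -112)
U + (232/98 + 186/(-5)) = -112 + (232/98 + 186/(-5)) = -112 + (232*(1/98) + 186*(-⅕)) = -112 + (116/49 - 186/5) = -112 - 8534/245 = -35974/245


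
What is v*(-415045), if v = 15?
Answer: -6225675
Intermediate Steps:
v*(-415045) = 15*(-415045) = -6225675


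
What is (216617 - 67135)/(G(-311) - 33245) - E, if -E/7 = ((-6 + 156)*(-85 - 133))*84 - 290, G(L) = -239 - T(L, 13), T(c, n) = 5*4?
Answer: -322134836501/16752 ≈ -1.9230e+7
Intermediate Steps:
T(c, n) = 20
G(L) = -259 (G(L) = -239 - 1*20 = -239 - 20 = -259)
E = 19229630 (E = -7*(((-6 + 156)*(-85 - 133))*84 - 290) = -7*((150*(-218))*84 - 290) = -7*(-32700*84 - 290) = -7*(-2746800 - 290) = -7*(-2747090) = 19229630)
(216617 - 67135)/(G(-311) - 33245) - E = (216617 - 67135)/(-259 - 33245) - 1*19229630 = 149482/(-33504) - 19229630 = 149482*(-1/33504) - 19229630 = -74741/16752 - 19229630 = -322134836501/16752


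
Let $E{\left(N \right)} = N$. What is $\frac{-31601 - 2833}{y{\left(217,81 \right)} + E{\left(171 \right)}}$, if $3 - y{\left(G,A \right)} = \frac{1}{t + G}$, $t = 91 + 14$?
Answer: $- \frac{11087748}{56027} \approx -197.9$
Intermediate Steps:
$t = 105$
$y{\left(G,A \right)} = 3 - \frac{1}{105 + G}$
$\frac{-31601 - 2833}{y{\left(217,81 \right)} + E{\left(171 \right)}} = \frac{-31601 - 2833}{\frac{314 + 3 \cdot 217}{105 + 217} + 171} = - \frac{34434}{\frac{314 + 651}{322} + 171} = - \frac{34434}{\frac{1}{322} \cdot 965 + 171} = - \frac{34434}{\frac{965}{322} + 171} = - \frac{34434}{\frac{56027}{322}} = \left(-34434\right) \frac{322}{56027} = - \frac{11087748}{56027}$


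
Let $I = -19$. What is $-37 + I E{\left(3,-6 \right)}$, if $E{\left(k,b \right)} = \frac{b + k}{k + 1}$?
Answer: $- \frac{91}{4} \approx -22.75$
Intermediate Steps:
$E{\left(k,b \right)} = \frac{b + k}{1 + k}$
$-37 + I E{\left(3,-6 \right)} = -37 - 19 \frac{-6 + 3}{1 + 3} = -37 - 19 \cdot \frac{1}{4} \left(-3\right) = -37 - - \frac{57}{4} = -37 + \frac{57}{4} = - \frac{91}{4}$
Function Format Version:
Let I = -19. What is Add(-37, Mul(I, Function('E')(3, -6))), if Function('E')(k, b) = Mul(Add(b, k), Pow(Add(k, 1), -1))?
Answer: Rational(-91, 4) ≈ -22.750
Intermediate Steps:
Function('E')(k, b) = Mul(Pow(Add(1, k), -1), Add(b, k)) (Function('E')(k, b) = Mul(Add(b, k), Pow(Add(1, k), -1)) = Mul(Pow(Add(1, k), -1), Add(b, k)))
Add(-37, Mul(I, Function('E')(3, -6))) = Add(-37, Mul(-19, Mul(Pow(Add(1, 3), -1), Add(-6, 3)))) = Add(-37, Mul(-19, Mul(Pow(4, -1), -3))) = Add(-37, Mul(-19, Mul(Rational(1, 4), -3))) = Add(-37, Mul(-19, Rational(-3, 4))) = Add(-37, Rational(57, 4)) = Rational(-91, 4)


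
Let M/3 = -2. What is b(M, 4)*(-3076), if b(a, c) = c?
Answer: -12304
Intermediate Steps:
M = -6 (M = 3*(-2) = -6)
b(M, 4)*(-3076) = 4*(-3076) = -12304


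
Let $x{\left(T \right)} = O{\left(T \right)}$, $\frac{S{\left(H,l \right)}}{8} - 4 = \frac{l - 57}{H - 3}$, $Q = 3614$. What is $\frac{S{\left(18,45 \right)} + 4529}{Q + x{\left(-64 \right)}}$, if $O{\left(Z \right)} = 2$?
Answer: $\frac{22773}{18080} \approx 1.2596$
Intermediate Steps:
$S{\left(H,l \right)} = 32 + \frac{8 \left(-57 + l\right)}{-3 + H}$ ($S{\left(H,l \right)} = 32 + 8 \frac{l - 57}{H - 3} = 32 + 8 \frac{-57 + l}{-3 + H} = 32 + \frac{8 \left(-57 + l\right)}{-3 + H}$)
$x{\left(T \right)} = 2$
$\frac{S{\left(18,45 \right)} + 4529}{Q + x{\left(-64 \right)}} = \frac{\frac{8 \left(-69 + 45 + 4 \cdot 18\right)}{-3 + 18} + 4529}{3614 + 2} = \frac{\frac{8 \left(-69 + 45 + 72\right)}{15} + 4529}{3616} = \left(8 \cdot \frac{1}{15} \cdot 48 + 4529\right) \frac{1}{3616} = \left(\frac{128}{5} + 4529\right) \frac{1}{3616} = \frac{22773}{5} \cdot \frac{1}{3616} = \frac{22773}{18080}$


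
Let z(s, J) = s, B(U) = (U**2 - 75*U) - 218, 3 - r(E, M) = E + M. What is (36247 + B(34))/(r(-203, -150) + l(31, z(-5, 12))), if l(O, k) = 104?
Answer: 6927/92 ≈ 75.293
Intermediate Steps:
r(E, M) = 3 - E - M (r(E, M) = 3 - (E + M) = 3 + (-E - M) = 3 - E - M)
B(U) = -218 + U**2 - 75*U
(36247 + B(34))/(r(-203, -150) + l(31, z(-5, 12))) = (36247 + (-218 + 34**2 - 75*34))/((3 - 1*(-203) - 1*(-150)) + 104) = (36247 + (-218 + 1156 - 2550))/((3 + 203 + 150) + 104) = (36247 - 1612)/(356 + 104) = 34635/460 = 34635*(1/460) = 6927/92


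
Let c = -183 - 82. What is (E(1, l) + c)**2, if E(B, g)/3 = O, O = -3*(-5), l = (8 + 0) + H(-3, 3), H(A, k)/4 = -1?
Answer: 48400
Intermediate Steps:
H(A, k) = -4 (H(A, k) = 4*(-1) = -4)
c = -265
l = 4 (l = (8 + 0) - 4 = 8 - 4 = 4)
O = 15
E(B, g) = 45 (E(B, g) = 3*15 = 45)
(E(1, l) + c)**2 = (45 - 265)**2 = (-220)**2 = 48400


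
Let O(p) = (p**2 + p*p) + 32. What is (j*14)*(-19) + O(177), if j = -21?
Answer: 68276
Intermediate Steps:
O(p) = 32 + 2*p**2 (O(p) = (p**2 + p**2) + 32 = 2*p**2 + 32 = 32 + 2*p**2)
(j*14)*(-19) + O(177) = -21*14*(-19) + (32 + 2*177**2) = -294*(-19) + (32 + 2*31329) = 5586 + (32 + 62658) = 5586 + 62690 = 68276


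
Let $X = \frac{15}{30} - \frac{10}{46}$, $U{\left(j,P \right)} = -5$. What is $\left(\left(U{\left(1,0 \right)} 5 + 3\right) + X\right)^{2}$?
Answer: $\frac{998001}{2116} \approx 471.65$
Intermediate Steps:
$X = \frac{13}{46}$ ($X = 15 \cdot \frac{1}{30} - \frac{5}{23} = \frac{1}{2} - \frac{5}{23} = \frac{13}{46} \approx 0.28261$)
$\left(\left(U{\left(1,0 \right)} 5 + 3\right) + X\right)^{2} = \left(\left(\left(-5\right) 5 + 3\right) + \frac{13}{46}\right)^{2} = \left(\left(-25 + 3\right) + \frac{13}{46}\right)^{2} = \left(-22 + \frac{13}{46}\right)^{2} = \left(- \frac{999}{46}\right)^{2} = \frac{998001}{2116}$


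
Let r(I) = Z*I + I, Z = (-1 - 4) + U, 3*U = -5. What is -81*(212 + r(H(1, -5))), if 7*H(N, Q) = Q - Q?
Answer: -17172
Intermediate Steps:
U = -5/3 (U = (1/3)*(-5) = -5/3 ≈ -1.6667)
Z = -20/3 (Z = (-1 - 4) - 5/3 = -5 - 5/3 = -20/3 ≈ -6.6667)
H(N, Q) = 0 (H(N, Q) = (Q - Q)/7 = (1/7)*0 = 0)
r(I) = -17*I/3 (r(I) = -20*I/3 + I = -17*I/3)
-81*(212 + r(H(1, -5))) = -81*(212 - 17/3*0) = -81*(212 + 0) = -81*212 = -17172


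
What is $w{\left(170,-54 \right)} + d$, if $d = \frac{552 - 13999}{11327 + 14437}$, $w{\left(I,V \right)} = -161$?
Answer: $- \frac{36827}{228} \approx -161.52$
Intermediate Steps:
$d = - \frac{119}{228}$ ($d = - \frac{13447}{25764} = \left(-13447\right) \frac{1}{25764} = - \frac{119}{228} \approx -0.52193$)
$w{\left(170,-54 \right)} + d = -161 - \frac{119}{228} = - \frac{36827}{228}$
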